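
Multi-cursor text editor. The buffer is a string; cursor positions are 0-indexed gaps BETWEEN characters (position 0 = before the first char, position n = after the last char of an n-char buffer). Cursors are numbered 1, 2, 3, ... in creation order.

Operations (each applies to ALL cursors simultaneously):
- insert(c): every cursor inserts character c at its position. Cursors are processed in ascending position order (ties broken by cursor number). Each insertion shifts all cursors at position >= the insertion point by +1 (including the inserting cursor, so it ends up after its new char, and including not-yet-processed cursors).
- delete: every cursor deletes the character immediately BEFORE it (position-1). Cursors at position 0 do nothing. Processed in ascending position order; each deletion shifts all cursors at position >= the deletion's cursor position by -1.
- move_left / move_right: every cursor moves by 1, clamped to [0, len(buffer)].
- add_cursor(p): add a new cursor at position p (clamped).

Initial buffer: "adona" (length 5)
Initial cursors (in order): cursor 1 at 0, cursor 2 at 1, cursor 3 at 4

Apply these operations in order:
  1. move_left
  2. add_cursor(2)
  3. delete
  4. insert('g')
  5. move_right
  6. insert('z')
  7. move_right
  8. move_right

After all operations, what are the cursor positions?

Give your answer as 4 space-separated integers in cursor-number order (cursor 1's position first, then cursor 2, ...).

After op 1 (move_left): buffer="adona" (len 5), cursors c1@0 c2@0 c3@3, authorship .....
After op 2 (add_cursor(2)): buffer="adona" (len 5), cursors c1@0 c2@0 c4@2 c3@3, authorship .....
After op 3 (delete): buffer="ana" (len 3), cursors c1@0 c2@0 c3@1 c4@1, authorship ...
After op 4 (insert('g')): buffer="ggaggna" (len 7), cursors c1@2 c2@2 c3@5 c4@5, authorship 12.34..
After op 5 (move_right): buffer="ggaggna" (len 7), cursors c1@3 c2@3 c3@6 c4@6, authorship 12.34..
After op 6 (insert('z')): buffer="ggazzggnzza" (len 11), cursors c1@5 c2@5 c3@10 c4@10, authorship 12.1234.34.
After op 7 (move_right): buffer="ggazzggnzza" (len 11), cursors c1@6 c2@6 c3@11 c4@11, authorship 12.1234.34.
After op 8 (move_right): buffer="ggazzggnzza" (len 11), cursors c1@7 c2@7 c3@11 c4@11, authorship 12.1234.34.

Answer: 7 7 11 11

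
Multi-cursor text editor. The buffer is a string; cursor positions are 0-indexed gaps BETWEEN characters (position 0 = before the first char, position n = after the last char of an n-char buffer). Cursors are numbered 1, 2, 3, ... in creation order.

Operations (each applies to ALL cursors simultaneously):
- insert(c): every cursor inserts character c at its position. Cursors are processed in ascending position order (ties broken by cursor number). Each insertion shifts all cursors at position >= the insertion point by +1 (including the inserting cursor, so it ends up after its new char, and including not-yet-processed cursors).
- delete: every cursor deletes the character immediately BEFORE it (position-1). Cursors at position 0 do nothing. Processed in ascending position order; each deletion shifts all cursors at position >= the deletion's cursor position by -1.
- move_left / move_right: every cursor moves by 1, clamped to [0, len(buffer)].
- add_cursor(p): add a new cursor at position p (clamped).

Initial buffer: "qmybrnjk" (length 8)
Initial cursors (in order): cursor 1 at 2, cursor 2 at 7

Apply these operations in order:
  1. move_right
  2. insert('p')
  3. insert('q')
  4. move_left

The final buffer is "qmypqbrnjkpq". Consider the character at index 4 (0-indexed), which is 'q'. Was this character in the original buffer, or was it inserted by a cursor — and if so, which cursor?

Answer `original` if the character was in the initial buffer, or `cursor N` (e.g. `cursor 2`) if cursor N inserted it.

After op 1 (move_right): buffer="qmybrnjk" (len 8), cursors c1@3 c2@8, authorship ........
After op 2 (insert('p')): buffer="qmypbrnjkp" (len 10), cursors c1@4 c2@10, authorship ...1.....2
After op 3 (insert('q')): buffer="qmypqbrnjkpq" (len 12), cursors c1@5 c2@12, authorship ...11.....22
After op 4 (move_left): buffer="qmypqbrnjkpq" (len 12), cursors c1@4 c2@11, authorship ...11.....22
Authorship (.=original, N=cursor N): . . . 1 1 . . . . . 2 2
Index 4: author = 1

Answer: cursor 1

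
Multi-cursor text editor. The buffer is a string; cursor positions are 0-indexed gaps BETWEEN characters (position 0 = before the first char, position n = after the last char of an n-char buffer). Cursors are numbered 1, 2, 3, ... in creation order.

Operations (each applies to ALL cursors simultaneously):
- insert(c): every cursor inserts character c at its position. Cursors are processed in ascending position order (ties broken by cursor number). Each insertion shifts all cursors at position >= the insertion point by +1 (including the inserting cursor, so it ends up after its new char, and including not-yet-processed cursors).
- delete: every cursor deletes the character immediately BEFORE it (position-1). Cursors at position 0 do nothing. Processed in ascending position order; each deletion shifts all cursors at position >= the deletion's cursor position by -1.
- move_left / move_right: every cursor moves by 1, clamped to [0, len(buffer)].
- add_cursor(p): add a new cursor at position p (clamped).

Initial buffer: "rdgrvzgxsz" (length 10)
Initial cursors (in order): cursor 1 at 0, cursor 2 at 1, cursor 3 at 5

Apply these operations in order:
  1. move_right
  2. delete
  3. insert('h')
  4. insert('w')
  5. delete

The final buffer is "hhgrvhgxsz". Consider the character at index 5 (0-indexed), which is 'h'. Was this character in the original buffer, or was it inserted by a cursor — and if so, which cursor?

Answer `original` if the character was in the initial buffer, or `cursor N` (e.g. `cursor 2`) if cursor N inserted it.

Answer: cursor 3

Derivation:
After op 1 (move_right): buffer="rdgrvzgxsz" (len 10), cursors c1@1 c2@2 c3@6, authorship ..........
After op 2 (delete): buffer="grvgxsz" (len 7), cursors c1@0 c2@0 c3@3, authorship .......
After op 3 (insert('h')): buffer="hhgrvhgxsz" (len 10), cursors c1@2 c2@2 c3@6, authorship 12...3....
After op 4 (insert('w')): buffer="hhwwgrvhwgxsz" (len 13), cursors c1@4 c2@4 c3@9, authorship 1212...33....
After op 5 (delete): buffer="hhgrvhgxsz" (len 10), cursors c1@2 c2@2 c3@6, authorship 12...3....
Authorship (.=original, N=cursor N): 1 2 . . . 3 . . . .
Index 5: author = 3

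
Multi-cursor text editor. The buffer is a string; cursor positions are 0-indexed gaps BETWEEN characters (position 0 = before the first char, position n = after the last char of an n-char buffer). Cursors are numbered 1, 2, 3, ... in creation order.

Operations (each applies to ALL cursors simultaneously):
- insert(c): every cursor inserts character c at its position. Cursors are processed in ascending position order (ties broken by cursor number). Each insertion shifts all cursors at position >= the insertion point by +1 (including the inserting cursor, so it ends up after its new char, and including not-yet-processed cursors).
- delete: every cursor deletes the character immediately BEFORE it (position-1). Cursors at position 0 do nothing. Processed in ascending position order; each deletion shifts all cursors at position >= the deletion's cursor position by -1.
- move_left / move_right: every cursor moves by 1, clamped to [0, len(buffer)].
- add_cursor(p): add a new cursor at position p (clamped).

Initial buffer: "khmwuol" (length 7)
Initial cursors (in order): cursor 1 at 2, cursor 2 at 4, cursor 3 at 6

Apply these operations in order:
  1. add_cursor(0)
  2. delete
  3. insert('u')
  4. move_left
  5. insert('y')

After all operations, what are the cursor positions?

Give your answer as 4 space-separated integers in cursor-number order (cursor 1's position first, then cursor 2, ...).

After op 1 (add_cursor(0)): buffer="khmwuol" (len 7), cursors c4@0 c1@2 c2@4 c3@6, authorship .......
After op 2 (delete): buffer="kmul" (len 4), cursors c4@0 c1@1 c2@2 c3@3, authorship ....
After op 3 (insert('u')): buffer="ukumuuul" (len 8), cursors c4@1 c1@3 c2@5 c3@7, authorship 4.1.2.3.
After op 4 (move_left): buffer="ukumuuul" (len 8), cursors c4@0 c1@2 c2@4 c3@6, authorship 4.1.2.3.
After op 5 (insert('y')): buffer="yukyumyuuyul" (len 12), cursors c4@1 c1@4 c2@7 c3@10, authorship 44.11.22.33.

Answer: 4 7 10 1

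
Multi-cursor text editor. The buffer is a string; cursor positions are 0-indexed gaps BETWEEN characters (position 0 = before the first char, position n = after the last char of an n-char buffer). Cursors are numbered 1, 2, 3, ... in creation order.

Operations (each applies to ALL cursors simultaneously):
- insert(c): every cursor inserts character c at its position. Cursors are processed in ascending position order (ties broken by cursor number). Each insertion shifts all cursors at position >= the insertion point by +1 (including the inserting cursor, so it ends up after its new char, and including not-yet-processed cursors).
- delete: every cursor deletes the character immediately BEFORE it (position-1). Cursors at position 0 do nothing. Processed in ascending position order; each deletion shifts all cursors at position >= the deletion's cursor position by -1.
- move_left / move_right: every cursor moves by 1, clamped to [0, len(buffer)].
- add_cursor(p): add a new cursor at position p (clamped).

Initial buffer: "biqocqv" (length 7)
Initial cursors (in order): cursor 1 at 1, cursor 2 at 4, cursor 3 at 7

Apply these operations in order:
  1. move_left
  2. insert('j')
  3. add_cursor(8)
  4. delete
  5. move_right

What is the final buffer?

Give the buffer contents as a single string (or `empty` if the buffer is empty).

After op 1 (move_left): buffer="biqocqv" (len 7), cursors c1@0 c2@3 c3@6, authorship .......
After op 2 (insert('j')): buffer="jbiqjocqjv" (len 10), cursors c1@1 c2@5 c3@9, authorship 1...2...3.
After op 3 (add_cursor(8)): buffer="jbiqjocqjv" (len 10), cursors c1@1 c2@5 c4@8 c3@9, authorship 1...2...3.
After op 4 (delete): buffer="biqocv" (len 6), cursors c1@0 c2@3 c3@5 c4@5, authorship ......
After op 5 (move_right): buffer="biqocv" (len 6), cursors c1@1 c2@4 c3@6 c4@6, authorship ......

Answer: biqocv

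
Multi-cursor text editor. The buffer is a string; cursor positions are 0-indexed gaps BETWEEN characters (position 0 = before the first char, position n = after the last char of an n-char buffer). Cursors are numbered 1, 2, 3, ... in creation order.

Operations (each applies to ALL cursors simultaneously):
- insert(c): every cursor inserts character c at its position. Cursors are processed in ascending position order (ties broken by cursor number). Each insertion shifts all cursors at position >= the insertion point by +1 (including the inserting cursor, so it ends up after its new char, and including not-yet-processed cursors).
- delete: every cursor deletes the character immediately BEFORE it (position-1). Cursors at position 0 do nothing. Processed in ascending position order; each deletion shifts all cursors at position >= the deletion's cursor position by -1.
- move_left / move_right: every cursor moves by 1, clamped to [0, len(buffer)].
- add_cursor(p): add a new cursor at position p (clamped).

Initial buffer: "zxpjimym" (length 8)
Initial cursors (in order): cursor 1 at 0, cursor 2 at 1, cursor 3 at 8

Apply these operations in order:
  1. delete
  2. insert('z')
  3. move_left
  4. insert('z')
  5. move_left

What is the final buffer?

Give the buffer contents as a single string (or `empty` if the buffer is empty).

Answer: zzzzxpjimyzz

Derivation:
After op 1 (delete): buffer="xpjimy" (len 6), cursors c1@0 c2@0 c3@6, authorship ......
After op 2 (insert('z')): buffer="zzxpjimyz" (len 9), cursors c1@2 c2@2 c3@9, authorship 12......3
After op 3 (move_left): buffer="zzxpjimyz" (len 9), cursors c1@1 c2@1 c3@8, authorship 12......3
After op 4 (insert('z')): buffer="zzzzxpjimyzz" (len 12), cursors c1@3 c2@3 c3@11, authorship 1122......33
After op 5 (move_left): buffer="zzzzxpjimyzz" (len 12), cursors c1@2 c2@2 c3@10, authorship 1122......33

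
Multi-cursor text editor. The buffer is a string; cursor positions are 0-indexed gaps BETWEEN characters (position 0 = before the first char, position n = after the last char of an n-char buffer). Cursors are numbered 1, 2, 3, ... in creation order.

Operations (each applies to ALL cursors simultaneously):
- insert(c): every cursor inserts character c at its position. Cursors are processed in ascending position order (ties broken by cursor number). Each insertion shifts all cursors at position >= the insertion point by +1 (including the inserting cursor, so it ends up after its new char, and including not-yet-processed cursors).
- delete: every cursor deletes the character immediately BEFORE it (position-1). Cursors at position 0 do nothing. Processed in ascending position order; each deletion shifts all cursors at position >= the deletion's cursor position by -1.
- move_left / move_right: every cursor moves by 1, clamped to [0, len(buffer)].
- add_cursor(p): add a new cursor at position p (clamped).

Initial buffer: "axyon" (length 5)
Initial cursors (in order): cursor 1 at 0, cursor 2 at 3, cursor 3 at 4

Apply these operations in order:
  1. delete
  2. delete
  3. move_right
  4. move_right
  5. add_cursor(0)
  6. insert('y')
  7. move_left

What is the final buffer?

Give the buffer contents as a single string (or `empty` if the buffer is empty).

Answer: ynyyy

Derivation:
After op 1 (delete): buffer="axn" (len 3), cursors c1@0 c2@2 c3@2, authorship ...
After op 2 (delete): buffer="n" (len 1), cursors c1@0 c2@0 c3@0, authorship .
After op 3 (move_right): buffer="n" (len 1), cursors c1@1 c2@1 c3@1, authorship .
After op 4 (move_right): buffer="n" (len 1), cursors c1@1 c2@1 c3@1, authorship .
After op 5 (add_cursor(0)): buffer="n" (len 1), cursors c4@0 c1@1 c2@1 c3@1, authorship .
After op 6 (insert('y')): buffer="ynyyy" (len 5), cursors c4@1 c1@5 c2@5 c3@5, authorship 4.123
After op 7 (move_left): buffer="ynyyy" (len 5), cursors c4@0 c1@4 c2@4 c3@4, authorship 4.123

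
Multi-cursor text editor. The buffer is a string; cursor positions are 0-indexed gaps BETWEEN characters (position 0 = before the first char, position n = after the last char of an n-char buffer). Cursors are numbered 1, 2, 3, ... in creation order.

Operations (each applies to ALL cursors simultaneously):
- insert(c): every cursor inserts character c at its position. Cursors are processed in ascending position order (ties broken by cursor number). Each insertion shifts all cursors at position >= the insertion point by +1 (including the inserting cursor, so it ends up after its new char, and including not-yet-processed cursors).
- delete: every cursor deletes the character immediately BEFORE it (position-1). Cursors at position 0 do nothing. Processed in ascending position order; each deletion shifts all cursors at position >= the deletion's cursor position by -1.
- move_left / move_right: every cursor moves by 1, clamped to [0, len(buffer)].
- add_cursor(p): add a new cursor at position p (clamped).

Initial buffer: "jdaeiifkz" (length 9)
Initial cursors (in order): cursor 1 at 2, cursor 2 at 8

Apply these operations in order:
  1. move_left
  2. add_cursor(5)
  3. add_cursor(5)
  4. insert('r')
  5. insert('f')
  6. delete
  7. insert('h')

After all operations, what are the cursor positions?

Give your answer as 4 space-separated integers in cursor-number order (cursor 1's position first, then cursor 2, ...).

After op 1 (move_left): buffer="jdaeiifkz" (len 9), cursors c1@1 c2@7, authorship .........
After op 2 (add_cursor(5)): buffer="jdaeiifkz" (len 9), cursors c1@1 c3@5 c2@7, authorship .........
After op 3 (add_cursor(5)): buffer="jdaeiifkz" (len 9), cursors c1@1 c3@5 c4@5 c2@7, authorship .........
After op 4 (insert('r')): buffer="jrdaeirrifrkz" (len 13), cursors c1@2 c3@8 c4@8 c2@11, authorship .1....34..2..
After op 5 (insert('f')): buffer="jrfdaeirrffifrfkz" (len 17), cursors c1@3 c3@11 c4@11 c2@15, authorship .11....3434..22..
After op 6 (delete): buffer="jrdaeirrifrkz" (len 13), cursors c1@2 c3@8 c4@8 c2@11, authorship .1....34..2..
After op 7 (insert('h')): buffer="jrhdaeirrhhifrhkz" (len 17), cursors c1@3 c3@11 c4@11 c2@15, authorship .11....3434..22..

Answer: 3 15 11 11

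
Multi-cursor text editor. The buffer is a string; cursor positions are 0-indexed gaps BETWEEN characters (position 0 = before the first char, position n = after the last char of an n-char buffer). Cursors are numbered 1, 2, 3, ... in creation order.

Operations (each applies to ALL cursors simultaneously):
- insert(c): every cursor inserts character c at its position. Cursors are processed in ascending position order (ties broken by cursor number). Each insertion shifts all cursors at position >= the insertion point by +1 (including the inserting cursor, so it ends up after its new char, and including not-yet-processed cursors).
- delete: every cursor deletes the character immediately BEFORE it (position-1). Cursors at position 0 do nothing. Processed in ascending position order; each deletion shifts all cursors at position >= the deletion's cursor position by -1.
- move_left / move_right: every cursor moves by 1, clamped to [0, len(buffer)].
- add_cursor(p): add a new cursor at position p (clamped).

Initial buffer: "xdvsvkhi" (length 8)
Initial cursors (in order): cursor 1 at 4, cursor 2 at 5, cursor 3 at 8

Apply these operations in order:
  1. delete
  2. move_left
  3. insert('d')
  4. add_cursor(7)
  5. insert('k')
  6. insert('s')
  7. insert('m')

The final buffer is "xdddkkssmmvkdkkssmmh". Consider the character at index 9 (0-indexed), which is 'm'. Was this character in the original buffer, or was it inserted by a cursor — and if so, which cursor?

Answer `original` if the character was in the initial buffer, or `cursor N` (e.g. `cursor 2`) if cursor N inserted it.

Answer: cursor 2

Derivation:
After op 1 (delete): buffer="xdvkh" (len 5), cursors c1@3 c2@3 c3@5, authorship .....
After op 2 (move_left): buffer="xdvkh" (len 5), cursors c1@2 c2@2 c3@4, authorship .....
After op 3 (insert('d')): buffer="xdddvkdh" (len 8), cursors c1@4 c2@4 c3@7, authorship ..12..3.
After op 4 (add_cursor(7)): buffer="xdddvkdh" (len 8), cursors c1@4 c2@4 c3@7 c4@7, authorship ..12..3.
After op 5 (insert('k')): buffer="xdddkkvkdkkh" (len 12), cursors c1@6 c2@6 c3@11 c4@11, authorship ..1212..334.
After op 6 (insert('s')): buffer="xdddkkssvkdkkssh" (len 16), cursors c1@8 c2@8 c3@15 c4@15, authorship ..121212..33434.
After op 7 (insert('m')): buffer="xdddkkssmmvkdkkssmmh" (len 20), cursors c1@10 c2@10 c3@19 c4@19, authorship ..12121212..3343434.
Authorship (.=original, N=cursor N): . . 1 2 1 2 1 2 1 2 . . 3 3 4 3 4 3 4 .
Index 9: author = 2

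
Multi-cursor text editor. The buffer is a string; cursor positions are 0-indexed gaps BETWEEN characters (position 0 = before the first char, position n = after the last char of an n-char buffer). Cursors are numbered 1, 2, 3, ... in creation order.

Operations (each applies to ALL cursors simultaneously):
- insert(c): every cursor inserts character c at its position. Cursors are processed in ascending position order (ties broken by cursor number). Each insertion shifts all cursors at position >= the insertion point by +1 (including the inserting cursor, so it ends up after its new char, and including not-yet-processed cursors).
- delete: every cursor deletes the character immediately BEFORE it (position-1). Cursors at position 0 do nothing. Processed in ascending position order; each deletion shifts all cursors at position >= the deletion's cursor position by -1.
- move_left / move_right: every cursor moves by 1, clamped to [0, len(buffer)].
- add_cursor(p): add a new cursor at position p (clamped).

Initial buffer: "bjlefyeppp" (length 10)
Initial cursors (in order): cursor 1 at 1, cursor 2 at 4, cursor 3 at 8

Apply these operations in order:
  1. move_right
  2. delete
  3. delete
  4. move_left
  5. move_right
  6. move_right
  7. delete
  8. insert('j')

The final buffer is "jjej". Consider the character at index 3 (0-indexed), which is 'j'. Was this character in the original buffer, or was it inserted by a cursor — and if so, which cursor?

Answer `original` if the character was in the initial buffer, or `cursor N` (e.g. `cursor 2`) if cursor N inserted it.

Answer: cursor 3

Derivation:
After op 1 (move_right): buffer="bjlefyeppp" (len 10), cursors c1@2 c2@5 c3@9, authorship ..........
After op 2 (delete): buffer="bleyepp" (len 7), cursors c1@1 c2@3 c3@6, authorship .......
After op 3 (delete): buffer="lyep" (len 4), cursors c1@0 c2@1 c3@3, authorship ....
After op 4 (move_left): buffer="lyep" (len 4), cursors c1@0 c2@0 c3@2, authorship ....
After op 5 (move_right): buffer="lyep" (len 4), cursors c1@1 c2@1 c3@3, authorship ....
After op 6 (move_right): buffer="lyep" (len 4), cursors c1@2 c2@2 c3@4, authorship ....
After op 7 (delete): buffer="e" (len 1), cursors c1@0 c2@0 c3@1, authorship .
After op 8 (insert('j')): buffer="jjej" (len 4), cursors c1@2 c2@2 c3@4, authorship 12.3
Authorship (.=original, N=cursor N): 1 2 . 3
Index 3: author = 3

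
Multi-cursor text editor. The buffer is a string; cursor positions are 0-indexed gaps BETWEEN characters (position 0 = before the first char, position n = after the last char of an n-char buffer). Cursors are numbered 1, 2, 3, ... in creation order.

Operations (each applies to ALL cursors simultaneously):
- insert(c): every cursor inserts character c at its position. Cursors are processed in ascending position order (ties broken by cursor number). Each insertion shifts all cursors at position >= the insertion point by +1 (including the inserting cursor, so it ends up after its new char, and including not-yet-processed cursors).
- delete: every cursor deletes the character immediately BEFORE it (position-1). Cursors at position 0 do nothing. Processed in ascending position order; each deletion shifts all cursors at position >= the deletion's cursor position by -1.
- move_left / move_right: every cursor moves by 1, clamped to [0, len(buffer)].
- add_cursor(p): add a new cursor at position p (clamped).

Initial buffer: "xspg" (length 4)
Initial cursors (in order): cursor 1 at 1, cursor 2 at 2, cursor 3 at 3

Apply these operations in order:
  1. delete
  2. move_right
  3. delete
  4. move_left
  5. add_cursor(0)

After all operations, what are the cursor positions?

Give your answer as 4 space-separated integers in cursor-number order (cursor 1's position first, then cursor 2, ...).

After op 1 (delete): buffer="g" (len 1), cursors c1@0 c2@0 c3@0, authorship .
After op 2 (move_right): buffer="g" (len 1), cursors c1@1 c2@1 c3@1, authorship .
After op 3 (delete): buffer="" (len 0), cursors c1@0 c2@0 c3@0, authorship 
After op 4 (move_left): buffer="" (len 0), cursors c1@0 c2@0 c3@0, authorship 
After op 5 (add_cursor(0)): buffer="" (len 0), cursors c1@0 c2@0 c3@0 c4@0, authorship 

Answer: 0 0 0 0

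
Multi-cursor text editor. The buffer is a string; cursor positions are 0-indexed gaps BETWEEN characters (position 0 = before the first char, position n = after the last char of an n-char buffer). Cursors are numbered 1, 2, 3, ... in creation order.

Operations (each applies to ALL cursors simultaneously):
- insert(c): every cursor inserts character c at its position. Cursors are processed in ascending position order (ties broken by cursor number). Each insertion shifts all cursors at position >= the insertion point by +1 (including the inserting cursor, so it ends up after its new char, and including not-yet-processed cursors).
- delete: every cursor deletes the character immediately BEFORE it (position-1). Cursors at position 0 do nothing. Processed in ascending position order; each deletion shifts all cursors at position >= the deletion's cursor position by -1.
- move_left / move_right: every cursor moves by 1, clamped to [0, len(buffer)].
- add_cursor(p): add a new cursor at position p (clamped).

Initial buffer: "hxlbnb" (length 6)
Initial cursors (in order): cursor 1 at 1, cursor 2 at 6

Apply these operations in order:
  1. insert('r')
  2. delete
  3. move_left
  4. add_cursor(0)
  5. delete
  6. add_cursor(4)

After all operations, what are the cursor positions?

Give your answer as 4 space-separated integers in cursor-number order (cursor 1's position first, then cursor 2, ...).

After op 1 (insert('r')): buffer="hrxlbnbr" (len 8), cursors c1@2 c2@8, authorship .1.....2
After op 2 (delete): buffer="hxlbnb" (len 6), cursors c1@1 c2@6, authorship ......
After op 3 (move_left): buffer="hxlbnb" (len 6), cursors c1@0 c2@5, authorship ......
After op 4 (add_cursor(0)): buffer="hxlbnb" (len 6), cursors c1@0 c3@0 c2@5, authorship ......
After op 5 (delete): buffer="hxlbb" (len 5), cursors c1@0 c3@0 c2@4, authorship .....
After op 6 (add_cursor(4)): buffer="hxlbb" (len 5), cursors c1@0 c3@0 c2@4 c4@4, authorship .....

Answer: 0 4 0 4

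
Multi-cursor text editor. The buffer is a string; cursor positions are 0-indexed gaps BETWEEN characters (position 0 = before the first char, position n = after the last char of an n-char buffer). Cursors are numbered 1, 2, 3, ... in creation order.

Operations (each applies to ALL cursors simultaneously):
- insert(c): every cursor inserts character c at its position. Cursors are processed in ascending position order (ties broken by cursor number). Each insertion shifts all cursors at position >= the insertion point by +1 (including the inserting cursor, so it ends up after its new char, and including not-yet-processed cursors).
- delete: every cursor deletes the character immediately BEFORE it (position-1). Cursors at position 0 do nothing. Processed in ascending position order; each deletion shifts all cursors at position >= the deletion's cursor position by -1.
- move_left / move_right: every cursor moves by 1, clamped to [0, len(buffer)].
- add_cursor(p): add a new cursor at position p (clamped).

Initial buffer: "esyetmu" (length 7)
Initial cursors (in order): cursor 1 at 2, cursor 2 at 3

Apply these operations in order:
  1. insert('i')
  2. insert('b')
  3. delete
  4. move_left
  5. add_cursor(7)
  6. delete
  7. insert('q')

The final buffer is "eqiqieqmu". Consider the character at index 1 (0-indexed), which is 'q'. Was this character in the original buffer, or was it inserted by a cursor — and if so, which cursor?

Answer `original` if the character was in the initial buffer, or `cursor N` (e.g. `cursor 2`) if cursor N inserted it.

After op 1 (insert('i')): buffer="esiyietmu" (len 9), cursors c1@3 c2@5, authorship ..1.2....
After op 2 (insert('b')): buffer="esibyibetmu" (len 11), cursors c1@4 c2@7, authorship ..11.22....
After op 3 (delete): buffer="esiyietmu" (len 9), cursors c1@3 c2@5, authorship ..1.2....
After op 4 (move_left): buffer="esiyietmu" (len 9), cursors c1@2 c2@4, authorship ..1.2....
After op 5 (add_cursor(7)): buffer="esiyietmu" (len 9), cursors c1@2 c2@4 c3@7, authorship ..1.2....
After op 6 (delete): buffer="eiiemu" (len 6), cursors c1@1 c2@2 c3@4, authorship .12...
After op 7 (insert('q')): buffer="eqiqieqmu" (len 9), cursors c1@2 c2@4 c3@7, authorship .1122.3..
Authorship (.=original, N=cursor N): . 1 1 2 2 . 3 . .
Index 1: author = 1

Answer: cursor 1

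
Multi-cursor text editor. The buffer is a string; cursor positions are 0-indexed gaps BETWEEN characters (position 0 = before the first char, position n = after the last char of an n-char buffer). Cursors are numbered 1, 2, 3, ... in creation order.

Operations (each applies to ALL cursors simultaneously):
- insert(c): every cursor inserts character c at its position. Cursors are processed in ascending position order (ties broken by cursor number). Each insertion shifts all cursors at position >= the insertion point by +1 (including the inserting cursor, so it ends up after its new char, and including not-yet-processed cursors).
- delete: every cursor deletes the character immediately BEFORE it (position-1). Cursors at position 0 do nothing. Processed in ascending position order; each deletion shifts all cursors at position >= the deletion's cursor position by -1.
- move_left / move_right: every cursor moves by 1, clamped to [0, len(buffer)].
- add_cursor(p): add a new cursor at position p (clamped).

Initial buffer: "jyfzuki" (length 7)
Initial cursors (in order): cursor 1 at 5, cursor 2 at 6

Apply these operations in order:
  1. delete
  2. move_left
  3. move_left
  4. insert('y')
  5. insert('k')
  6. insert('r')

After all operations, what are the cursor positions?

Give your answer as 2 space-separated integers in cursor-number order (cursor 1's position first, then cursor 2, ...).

After op 1 (delete): buffer="jyfzi" (len 5), cursors c1@4 c2@4, authorship .....
After op 2 (move_left): buffer="jyfzi" (len 5), cursors c1@3 c2@3, authorship .....
After op 3 (move_left): buffer="jyfzi" (len 5), cursors c1@2 c2@2, authorship .....
After op 4 (insert('y')): buffer="jyyyfzi" (len 7), cursors c1@4 c2@4, authorship ..12...
After op 5 (insert('k')): buffer="jyyykkfzi" (len 9), cursors c1@6 c2@6, authorship ..1212...
After op 6 (insert('r')): buffer="jyyykkrrfzi" (len 11), cursors c1@8 c2@8, authorship ..121212...

Answer: 8 8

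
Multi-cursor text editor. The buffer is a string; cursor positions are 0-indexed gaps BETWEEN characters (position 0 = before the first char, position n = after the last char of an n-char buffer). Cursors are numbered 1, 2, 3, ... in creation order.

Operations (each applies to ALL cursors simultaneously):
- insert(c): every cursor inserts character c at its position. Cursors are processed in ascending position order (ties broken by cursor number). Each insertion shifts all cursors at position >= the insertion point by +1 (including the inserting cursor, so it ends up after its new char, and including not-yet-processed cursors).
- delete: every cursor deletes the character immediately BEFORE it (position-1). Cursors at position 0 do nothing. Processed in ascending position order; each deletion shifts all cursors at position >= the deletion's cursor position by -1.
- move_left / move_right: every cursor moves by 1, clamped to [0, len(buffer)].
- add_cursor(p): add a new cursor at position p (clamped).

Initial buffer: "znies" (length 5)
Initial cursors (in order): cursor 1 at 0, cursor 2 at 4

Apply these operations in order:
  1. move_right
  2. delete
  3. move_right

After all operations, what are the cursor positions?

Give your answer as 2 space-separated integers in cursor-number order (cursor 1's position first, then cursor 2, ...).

After op 1 (move_right): buffer="znies" (len 5), cursors c1@1 c2@5, authorship .....
After op 2 (delete): buffer="nie" (len 3), cursors c1@0 c2@3, authorship ...
After op 3 (move_right): buffer="nie" (len 3), cursors c1@1 c2@3, authorship ...

Answer: 1 3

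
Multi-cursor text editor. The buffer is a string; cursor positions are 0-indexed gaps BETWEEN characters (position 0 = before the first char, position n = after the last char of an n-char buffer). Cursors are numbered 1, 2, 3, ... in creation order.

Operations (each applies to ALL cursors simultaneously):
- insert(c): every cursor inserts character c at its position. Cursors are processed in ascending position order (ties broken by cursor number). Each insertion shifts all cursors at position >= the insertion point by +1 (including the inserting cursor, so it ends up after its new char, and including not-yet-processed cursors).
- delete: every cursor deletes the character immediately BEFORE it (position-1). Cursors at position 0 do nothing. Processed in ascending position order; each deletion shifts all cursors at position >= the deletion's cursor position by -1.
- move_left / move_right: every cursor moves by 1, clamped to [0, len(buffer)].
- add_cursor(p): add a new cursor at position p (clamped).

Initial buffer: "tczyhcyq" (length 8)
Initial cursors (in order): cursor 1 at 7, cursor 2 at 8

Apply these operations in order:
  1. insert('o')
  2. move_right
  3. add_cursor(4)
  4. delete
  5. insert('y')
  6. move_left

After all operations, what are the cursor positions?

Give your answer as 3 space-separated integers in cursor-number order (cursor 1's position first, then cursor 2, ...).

Answer: 9 9 3

Derivation:
After op 1 (insert('o')): buffer="tczyhcyoqo" (len 10), cursors c1@8 c2@10, authorship .......1.2
After op 2 (move_right): buffer="tczyhcyoqo" (len 10), cursors c1@9 c2@10, authorship .......1.2
After op 3 (add_cursor(4)): buffer="tczyhcyoqo" (len 10), cursors c3@4 c1@9 c2@10, authorship .......1.2
After op 4 (delete): buffer="tczhcyo" (len 7), cursors c3@3 c1@7 c2@7, authorship ......1
After op 5 (insert('y')): buffer="tczyhcyoyy" (len 10), cursors c3@4 c1@10 c2@10, authorship ...3...112
After op 6 (move_left): buffer="tczyhcyoyy" (len 10), cursors c3@3 c1@9 c2@9, authorship ...3...112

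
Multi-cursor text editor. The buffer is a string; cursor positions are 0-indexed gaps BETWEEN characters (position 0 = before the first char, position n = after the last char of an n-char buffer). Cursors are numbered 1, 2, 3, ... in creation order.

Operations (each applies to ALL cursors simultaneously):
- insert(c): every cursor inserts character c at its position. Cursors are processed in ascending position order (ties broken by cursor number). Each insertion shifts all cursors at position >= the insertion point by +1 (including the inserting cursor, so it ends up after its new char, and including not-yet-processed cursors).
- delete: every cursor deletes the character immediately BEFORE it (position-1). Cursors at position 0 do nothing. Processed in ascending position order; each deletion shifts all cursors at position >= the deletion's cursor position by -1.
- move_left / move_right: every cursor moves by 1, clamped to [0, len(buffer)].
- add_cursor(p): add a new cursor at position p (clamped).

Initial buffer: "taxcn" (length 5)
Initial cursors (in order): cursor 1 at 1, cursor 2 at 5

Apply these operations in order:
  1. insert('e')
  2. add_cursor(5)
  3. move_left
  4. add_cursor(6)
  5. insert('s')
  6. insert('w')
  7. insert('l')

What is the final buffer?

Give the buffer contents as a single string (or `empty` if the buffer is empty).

After op 1 (insert('e')): buffer="teaxcne" (len 7), cursors c1@2 c2@7, authorship .1....2
After op 2 (add_cursor(5)): buffer="teaxcne" (len 7), cursors c1@2 c3@5 c2@7, authorship .1....2
After op 3 (move_left): buffer="teaxcne" (len 7), cursors c1@1 c3@4 c2@6, authorship .1....2
After op 4 (add_cursor(6)): buffer="teaxcne" (len 7), cursors c1@1 c3@4 c2@6 c4@6, authorship .1....2
After op 5 (insert('s')): buffer="tseaxscnsse" (len 11), cursors c1@2 c3@6 c2@10 c4@10, authorship .11..3..242
After op 6 (insert('w')): buffer="tsweaxswcnsswwe" (len 15), cursors c1@3 c3@8 c2@14 c4@14, authorship .111..33..24242
After op 7 (insert('l')): buffer="tswleaxswlcnsswwlle" (len 19), cursors c1@4 c3@10 c2@18 c4@18, authorship .1111..333..2424242

Answer: tswleaxswlcnsswwlle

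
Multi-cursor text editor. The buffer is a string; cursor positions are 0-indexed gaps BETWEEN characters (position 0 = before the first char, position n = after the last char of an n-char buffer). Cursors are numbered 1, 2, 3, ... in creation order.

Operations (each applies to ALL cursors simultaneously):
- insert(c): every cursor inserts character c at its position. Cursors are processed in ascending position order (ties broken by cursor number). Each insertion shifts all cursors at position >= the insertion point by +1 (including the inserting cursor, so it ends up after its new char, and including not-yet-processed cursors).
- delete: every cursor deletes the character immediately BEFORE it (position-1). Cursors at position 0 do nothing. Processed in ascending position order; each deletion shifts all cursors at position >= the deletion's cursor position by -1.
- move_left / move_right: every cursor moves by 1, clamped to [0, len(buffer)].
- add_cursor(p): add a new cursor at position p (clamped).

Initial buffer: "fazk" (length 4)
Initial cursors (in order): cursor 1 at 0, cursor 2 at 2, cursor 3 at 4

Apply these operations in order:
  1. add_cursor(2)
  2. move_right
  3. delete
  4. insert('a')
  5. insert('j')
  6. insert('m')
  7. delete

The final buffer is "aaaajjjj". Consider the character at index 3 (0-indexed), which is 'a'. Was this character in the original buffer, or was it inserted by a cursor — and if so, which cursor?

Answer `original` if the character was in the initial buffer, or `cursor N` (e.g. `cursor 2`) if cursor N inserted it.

After op 1 (add_cursor(2)): buffer="fazk" (len 4), cursors c1@0 c2@2 c4@2 c3@4, authorship ....
After op 2 (move_right): buffer="fazk" (len 4), cursors c1@1 c2@3 c4@3 c3@4, authorship ....
After op 3 (delete): buffer="" (len 0), cursors c1@0 c2@0 c3@0 c4@0, authorship 
After op 4 (insert('a')): buffer="aaaa" (len 4), cursors c1@4 c2@4 c3@4 c4@4, authorship 1234
After op 5 (insert('j')): buffer="aaaajjjj" (len 8), cursors c1@8 c2@8 c3@8 c4@8, authorship 12341234
After op 6 (insert('m')): buffer="aaaajjjjmmmm" (len 12), cursors c1@12 c2@12 c3@12 c4@12, authorship 123412341234
After op 7 (delete): buffer="aaaajjjj" (len 8), cursors c1@8 c2@8 c3@8 c4@8, authorship 12341234
Authorship (.=original, N=cursor N): 1 2 3 4 1 2 3 4
Index 3: author = 4

Answer: cursor 4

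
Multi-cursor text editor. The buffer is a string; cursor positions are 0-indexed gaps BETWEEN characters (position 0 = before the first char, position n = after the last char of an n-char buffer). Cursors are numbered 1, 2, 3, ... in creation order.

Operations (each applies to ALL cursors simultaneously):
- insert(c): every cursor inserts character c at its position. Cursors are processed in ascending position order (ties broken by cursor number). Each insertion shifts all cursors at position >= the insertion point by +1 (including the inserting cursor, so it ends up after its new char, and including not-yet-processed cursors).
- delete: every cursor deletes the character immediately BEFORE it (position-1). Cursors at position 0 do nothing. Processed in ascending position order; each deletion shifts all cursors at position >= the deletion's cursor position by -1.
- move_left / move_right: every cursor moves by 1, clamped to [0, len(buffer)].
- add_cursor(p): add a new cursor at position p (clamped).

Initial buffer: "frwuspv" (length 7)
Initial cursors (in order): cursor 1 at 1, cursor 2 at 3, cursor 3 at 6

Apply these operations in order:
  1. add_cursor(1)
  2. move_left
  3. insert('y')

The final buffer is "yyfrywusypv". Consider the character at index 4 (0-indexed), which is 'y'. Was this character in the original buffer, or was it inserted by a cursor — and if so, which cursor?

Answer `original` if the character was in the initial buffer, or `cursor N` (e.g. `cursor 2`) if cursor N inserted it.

After op 1 (add_cursor(1)): buffer="frwuspv" (len 7), cursors c1@1 c4@1 c2@3 c3@6, authorship .......
After op 2 (move_left): buffer="frwuspv" (len 7), cursors c1@0 c4@0 c2@2 c3@5, authorship .......
After op 3 (insert('y')): buffer="yyfrywusypv" (len 11), cursors c1@2 c4@2 c2@5 c3@9, authorship 14..2...3..
Authorship (.=original, N=cursor N): 1 4 . . 2 . . . 3 . .
Index 4: author = 2

Answer: cursor 2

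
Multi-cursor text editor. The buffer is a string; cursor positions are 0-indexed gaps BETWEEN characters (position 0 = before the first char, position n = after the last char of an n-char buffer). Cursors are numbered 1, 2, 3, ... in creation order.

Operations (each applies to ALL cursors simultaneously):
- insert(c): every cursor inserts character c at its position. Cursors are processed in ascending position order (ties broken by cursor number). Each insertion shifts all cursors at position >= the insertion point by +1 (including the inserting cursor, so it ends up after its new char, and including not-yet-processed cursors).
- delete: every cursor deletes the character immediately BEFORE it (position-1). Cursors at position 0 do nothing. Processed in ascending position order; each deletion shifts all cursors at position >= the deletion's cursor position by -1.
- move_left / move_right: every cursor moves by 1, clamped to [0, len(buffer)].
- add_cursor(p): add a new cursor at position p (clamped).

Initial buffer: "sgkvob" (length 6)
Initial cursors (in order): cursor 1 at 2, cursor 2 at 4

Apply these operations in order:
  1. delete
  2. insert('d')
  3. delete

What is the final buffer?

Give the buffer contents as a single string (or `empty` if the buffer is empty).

Answer: skob

Derivation:
After op 1 (delete): buffer="skob" (len 4), cursors c1@1 c2@2, authorship ....
After op 2 (insert('d')): buffer="sdkdob" (len 6), cursors c1@2 c2@4, authorship .1.2..
After op 3 (delete): buffer="skob" (len 4), cursors c1@1 c2@2, authorship ....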